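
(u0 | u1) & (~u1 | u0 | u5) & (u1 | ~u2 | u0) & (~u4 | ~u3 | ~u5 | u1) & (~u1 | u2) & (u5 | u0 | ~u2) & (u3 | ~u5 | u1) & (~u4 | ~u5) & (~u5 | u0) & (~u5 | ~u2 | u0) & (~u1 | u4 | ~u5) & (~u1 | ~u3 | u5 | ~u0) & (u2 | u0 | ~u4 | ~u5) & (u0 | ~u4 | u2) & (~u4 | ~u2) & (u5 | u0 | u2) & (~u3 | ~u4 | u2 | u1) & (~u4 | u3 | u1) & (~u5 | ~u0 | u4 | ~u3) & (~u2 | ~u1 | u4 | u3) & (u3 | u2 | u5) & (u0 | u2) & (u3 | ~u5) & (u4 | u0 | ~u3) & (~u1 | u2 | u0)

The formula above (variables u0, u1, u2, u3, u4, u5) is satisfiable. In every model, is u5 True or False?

False

Suppose u5 = 1.
The clause (~u4) is unit, so u4 = 0.
The clause (u0) is unit, so u0 = 1.
The clause (~u1) is unit, so u1 = 0.
The clause (u3) is unit, so u3 = 1.
That conflicts with the unit clause (~u3).
So every satisfying assignment has u5 = False.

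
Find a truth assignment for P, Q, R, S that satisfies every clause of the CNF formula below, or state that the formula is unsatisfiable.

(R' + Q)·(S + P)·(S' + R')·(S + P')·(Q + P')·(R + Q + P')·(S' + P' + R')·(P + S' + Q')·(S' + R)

Suppose R = 0.
From the singleton clause (S'), S = 0.
From the singleton clause (P), P = 1.
That conflicts with the unit clause (P').
That branch fails; take R = 1 instead.
From the singleton clause (Q), Q = 1.
From the singleton clause (S'), S = 0.
From the singleton clause (P), P = 1.
That conflicts with the unit clause (P').
Either choice for R ends in contradiction.

UNSATISFIABLE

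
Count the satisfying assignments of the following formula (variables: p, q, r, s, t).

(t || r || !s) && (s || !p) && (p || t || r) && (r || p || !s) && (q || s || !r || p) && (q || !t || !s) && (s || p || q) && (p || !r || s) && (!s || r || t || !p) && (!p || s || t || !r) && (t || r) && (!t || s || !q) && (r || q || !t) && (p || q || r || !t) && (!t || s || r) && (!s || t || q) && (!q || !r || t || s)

5

There are 2^5 = 32 truth assignments over (p, q, r, s, t).
Split on r. With r = true, the clauses containing r are satisfied and !r drops from the rest; 4 of the 2^4 = 16 assignments to the other variables satisfy what remains.
With r = false, by the same count on the reduced clause set, 1 assignment works.
(One model: p=F, q=T, r=T, s=T, t=F.)
Total: 4 + 1 = 5.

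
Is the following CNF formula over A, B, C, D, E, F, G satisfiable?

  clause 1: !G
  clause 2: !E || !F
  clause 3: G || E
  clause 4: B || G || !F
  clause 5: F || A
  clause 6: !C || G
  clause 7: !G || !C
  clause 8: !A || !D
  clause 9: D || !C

Yes, satisfiable

The clause (!G) is unit, so G = false.
The clause (E) is unit, so E = true.
The clause (!F) is unit, so F = false.
The clause (A) is unit, so A = true.
The clause (!C) is unit, so C = false.
The clause (!D) is unit, so D = false.
All clauses hold; B can take either value.
A satisfying assignment: A ↦ true,  B ↦ false,  C ↦ false,  D ↦ false,  E ↦ true,  F ↦ false,  G ↦ false.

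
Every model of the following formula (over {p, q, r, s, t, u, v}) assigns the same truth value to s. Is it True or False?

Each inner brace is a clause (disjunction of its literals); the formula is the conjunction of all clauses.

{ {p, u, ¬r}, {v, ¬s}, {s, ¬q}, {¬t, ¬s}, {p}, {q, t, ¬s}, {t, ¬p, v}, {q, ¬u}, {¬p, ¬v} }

Suppose s = True.
The clause (v) is unit, so v = True.
The clause (¬t) is unit, so t = False.
The clause (p) is unit, so p = True.
But (¬p) is also a unit clause — contradiction.
So every satisfying assignment has s = False.

False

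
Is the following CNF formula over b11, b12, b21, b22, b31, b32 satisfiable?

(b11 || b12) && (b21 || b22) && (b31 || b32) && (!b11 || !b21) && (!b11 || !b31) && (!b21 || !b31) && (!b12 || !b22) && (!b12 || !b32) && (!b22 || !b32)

Try b11 = true.
(!b21) alone gives b21 = false.
(b22) alone gives b22 = true.
(!b31) alone gives b31 = false.
(b32) alone gives b32 = true.
That conflicts with the unit clause (!b32).
That branch fails; take b11 = false instead.
(b12) alone gives b12 = true.
(!b22) alone gives b22 = false.
(b21) alone gives b21 = true.
(!b31) alone gives b31 = false.
(b32) alone gives b32 = true.
That conflicts with the unit clause (!b32).
Neither b11 = true nor b11 = false works.
No assignment satisfies every clause.

No, unsatisfiable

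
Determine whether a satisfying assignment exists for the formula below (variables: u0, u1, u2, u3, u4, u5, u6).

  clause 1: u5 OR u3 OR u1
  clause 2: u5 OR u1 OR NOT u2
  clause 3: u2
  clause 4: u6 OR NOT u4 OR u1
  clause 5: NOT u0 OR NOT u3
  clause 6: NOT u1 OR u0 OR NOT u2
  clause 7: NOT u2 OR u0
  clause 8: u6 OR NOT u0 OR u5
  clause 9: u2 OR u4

Yes, satisfiable

Unit clause (u2) forces u2 = true.
Unit clause (u0) forces u0 = true.
Unit clause (NOT u3) forces u3 = false.
Try u5 = true.
Try u6 = true.
All clauses hold; u1, u4 can take either value.
A satisfying assignment: u0 ↦ true,  u1 ↦ true,  u2 ↦ true,  u3 ↦ false,  u4 ↦ false,  u5 ↦ true,  u6 ↦ true.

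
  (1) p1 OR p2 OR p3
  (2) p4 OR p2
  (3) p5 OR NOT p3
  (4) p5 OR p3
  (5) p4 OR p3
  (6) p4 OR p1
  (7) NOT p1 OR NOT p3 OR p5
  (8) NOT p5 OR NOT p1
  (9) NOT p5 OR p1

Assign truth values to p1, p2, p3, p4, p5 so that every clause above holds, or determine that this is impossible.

UNSATISFIABLE

Try p4 = true.
Try p5 = true.
The clause (NOT p1) is unit, so p1 = false.
Now (p1) is unsatisfied and unit — conflict.
Backtrack on p5: now try p5 = false.
The clause (NOT p3) is unit, so p3 = false.
Now (p3) is unsatisfied and unit — conflict.
Neither p5 = true nor p5 = false works.
Backtrack on p4: now try p4 = false.
The clause (p2) is unit, so p2 = true.
The clause (p3) is unit, so p3 = true.
The clause (p5) is unit, so p5 = true.
The clause (p1) is unit, so p1 = true.
Now (NOT p1) is unsatisfied and unit — conflict.
Neither p4 = true nor p4 = false works.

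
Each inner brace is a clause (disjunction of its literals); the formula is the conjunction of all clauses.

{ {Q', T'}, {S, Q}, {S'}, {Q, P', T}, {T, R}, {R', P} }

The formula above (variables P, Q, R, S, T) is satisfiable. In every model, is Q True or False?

True

Suppose Q = 0.
Unit clause (S) forces S = 1.
That conflicts with the unit clause (S').
So every satisfying assignment has Q = True.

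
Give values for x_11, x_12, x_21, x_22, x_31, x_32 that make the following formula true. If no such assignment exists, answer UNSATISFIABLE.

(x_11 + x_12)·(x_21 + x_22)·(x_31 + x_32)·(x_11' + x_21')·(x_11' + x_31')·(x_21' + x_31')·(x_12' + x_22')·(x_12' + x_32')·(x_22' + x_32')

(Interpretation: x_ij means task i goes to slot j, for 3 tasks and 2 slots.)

Try x_11 = 1.
(x_21') alone gives x_21 = 0.
(x_22) alone gives x_22 = 1.
(x_31') alone gives x_31 = 0.
(x_32) alone gives x_32 = 1.
But (x_32') is also a unit clause — contradiction.
Undo x_11 and try x_11 = 0.
(x_12) alone gives x_12 = 1.
(x_22') alone gives x_22 = 0.
(x_21) alone gives x_21 = 1.
(x_31') alone gives x_31 = 0.
(x_32) alone gives x_32 = 1.
But (x_32') is also a unit clause — contradiction.
Both values of x_11 lead to a conflict.

UNSATISFIABLE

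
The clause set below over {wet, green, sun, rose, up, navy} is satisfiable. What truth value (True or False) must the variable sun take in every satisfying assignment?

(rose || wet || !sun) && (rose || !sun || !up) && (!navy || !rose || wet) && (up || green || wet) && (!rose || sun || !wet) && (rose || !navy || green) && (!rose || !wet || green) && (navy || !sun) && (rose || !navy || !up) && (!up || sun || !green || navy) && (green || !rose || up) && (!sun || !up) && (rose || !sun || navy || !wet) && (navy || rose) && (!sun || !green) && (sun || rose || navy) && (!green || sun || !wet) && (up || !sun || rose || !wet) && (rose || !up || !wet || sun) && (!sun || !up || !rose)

False

Suppose sun = true.
From the singleton clause (navy), navy = true.
From the singleton clause (!up), up = false.
From the singleton clause (!green), green = false.
From the singleton clause (wet), wet = true.
From the singleton clause (rose), rose = true.
That conflicts with the unit clause (!rose).
So every satisfying assignment has sun = False.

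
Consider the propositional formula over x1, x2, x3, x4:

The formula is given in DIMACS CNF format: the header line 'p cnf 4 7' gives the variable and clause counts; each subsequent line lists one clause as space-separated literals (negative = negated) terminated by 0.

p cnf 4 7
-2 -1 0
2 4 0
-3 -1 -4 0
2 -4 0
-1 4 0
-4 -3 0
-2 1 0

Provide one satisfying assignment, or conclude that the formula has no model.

Branch on x2: set x2 = False.
(x4) alone gives x4 = True.
Now (¬x4) is unsatisfied and unit — conflict.
So x2 must be the other value — set x2 = True.
(¬x1) alone gives x1 = False.
Now (x1) is unsatisfied and unit — conflict.
Neither x2 = True nor x2 = False works.

UNSATISFIABLE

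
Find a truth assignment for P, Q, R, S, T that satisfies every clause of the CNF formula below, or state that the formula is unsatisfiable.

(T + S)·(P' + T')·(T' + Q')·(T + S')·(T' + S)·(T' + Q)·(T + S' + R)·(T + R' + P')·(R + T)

UNSATISFIABLE

Case T = 1:
Unit clause (P') forces P = 0.
Unit clause (Q') forces Q = 0.
That conflicts with the unit clause (Q).
Backtrack on T: now try T = 0.
Unit clause (S) forces S = 1.
That conflicts with the unit clause (S').
Neither T = 1 nor T = 0 works.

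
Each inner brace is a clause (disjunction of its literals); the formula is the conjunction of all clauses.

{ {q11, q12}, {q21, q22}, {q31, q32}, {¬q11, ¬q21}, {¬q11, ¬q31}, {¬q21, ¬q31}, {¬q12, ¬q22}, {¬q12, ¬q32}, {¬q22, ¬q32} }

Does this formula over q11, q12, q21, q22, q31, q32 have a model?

No

Try q11 = True.
From the singleton clause (¬q21), q21 = False.
From the singleton clause (q22), q22 = True.
From the singleton clause (¬q31), q31 = False.
From the singleton clause (q32), q32 = True.
Now (¬q32) is unsatisfied and unit — conflict.
Backtrack on q11: now try q11 = False.
From the singleton clause (q12), q12 = True.
From the singleton clause (¬q22), q22 = False.
From the singleton clause (q21), q21 = True.
From the singleton clause (¬q31), q31 = False.
From the singleton clause (q32), q32 = True.
Now (¬q32) is unsatisfied and unit — conflict.
Either choice for q11 ends in contradiction.
No assignment satisfies every clause.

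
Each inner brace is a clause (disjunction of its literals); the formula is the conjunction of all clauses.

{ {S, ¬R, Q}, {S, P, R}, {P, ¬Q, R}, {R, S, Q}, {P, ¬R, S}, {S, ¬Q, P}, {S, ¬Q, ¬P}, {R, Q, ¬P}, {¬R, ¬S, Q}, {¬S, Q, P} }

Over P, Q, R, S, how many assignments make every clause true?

There are 2^4 = 16 truth assignments over (P, Q, R, S).
Split on R. With R = True, the clauses containing R are satisfied and ¬R drops from the rest; 2 of the 2^3 = 8 assignments to the other variables satisfy what remains.
With R = False, by the same count on the reduced clause set, 1 assignment works.
(One model: P=F, Q=T, R=T, S=T.)
Total: 2 + 1 = 3.

3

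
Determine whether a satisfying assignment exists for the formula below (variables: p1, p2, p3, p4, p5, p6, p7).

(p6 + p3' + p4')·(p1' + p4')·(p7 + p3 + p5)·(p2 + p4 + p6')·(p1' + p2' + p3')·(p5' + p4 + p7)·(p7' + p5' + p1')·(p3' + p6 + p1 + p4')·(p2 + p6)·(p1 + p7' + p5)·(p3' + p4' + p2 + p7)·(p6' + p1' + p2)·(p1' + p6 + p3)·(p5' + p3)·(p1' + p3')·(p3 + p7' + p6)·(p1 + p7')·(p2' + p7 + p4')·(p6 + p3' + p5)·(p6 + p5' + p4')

Try p1 = 1.
The clause (p4') is unit, so p4 = 0.
The clause (p3') is unit, so p3 = 0.
The clause (p6) is unit, so p6 = 1.
The clause (p2) is unit, so p2 = 1.
The clause (p5') is unit, so p5 = 0.
The clause (p7) is unit, so p7 = 1.
Every clause now holds.
A satisfying assignment: p1 ↦ 1; p2 ↦ 1; p3 ↦ 0; p4 ↦ 0; p5 ↦ 0; p6 ↦ 1; p7 ↦ 1.

Satisfiable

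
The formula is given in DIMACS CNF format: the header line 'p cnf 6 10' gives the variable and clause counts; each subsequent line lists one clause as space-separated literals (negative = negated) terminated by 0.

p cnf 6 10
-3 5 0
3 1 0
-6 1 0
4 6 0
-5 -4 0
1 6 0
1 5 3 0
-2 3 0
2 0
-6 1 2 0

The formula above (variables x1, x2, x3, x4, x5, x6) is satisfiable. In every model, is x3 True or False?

Suppose x3 = False.
(x1) alone gives x1 = True.
(¬x2) alone gives x2 = False.
But (x2) is also a unit clause — contradiction.
So every satisfying assignment has x3 = True.

True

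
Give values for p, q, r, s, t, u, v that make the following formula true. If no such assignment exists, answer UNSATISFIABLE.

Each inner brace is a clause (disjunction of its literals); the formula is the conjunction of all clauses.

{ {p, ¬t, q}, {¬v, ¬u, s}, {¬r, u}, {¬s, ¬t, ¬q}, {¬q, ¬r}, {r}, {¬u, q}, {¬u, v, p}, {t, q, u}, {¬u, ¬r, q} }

UNSATISFIABLE

Unit clause (r) forces r = True.
Unit clause (u) forces u = True.
Unit clause (¬q) forces q = False.
But (q) is also a unit clause — contradiction.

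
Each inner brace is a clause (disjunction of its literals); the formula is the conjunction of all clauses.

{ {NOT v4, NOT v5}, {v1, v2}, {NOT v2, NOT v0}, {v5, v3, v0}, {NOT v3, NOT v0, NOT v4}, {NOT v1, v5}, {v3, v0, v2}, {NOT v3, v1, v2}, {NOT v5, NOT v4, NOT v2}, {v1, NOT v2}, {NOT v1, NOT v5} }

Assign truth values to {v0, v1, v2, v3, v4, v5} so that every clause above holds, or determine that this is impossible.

UNSATISFIABLE

Try v4 = false.
Try v1 = true.
Unit clause (v5) forces v5 = true.
Now (NOT v5) is unsatisfied and unit — conflict.
So v1 must be the other value — set v1 = false.
Unit clause (v2) forces v2 = true.
Now (NOT v2) is unsatisfied and unit — conflict.
Neither v1 = true nor v1 = false works.
So v4 must be the other value — set v4 = true.
Unit clause (NOT v5) forces v5 = false.
Unit clause (NOT v1) forces v1 = false.
Unit clause (v2) forces v2 = true.
Now (NOT v2) is unsatisfied and unit — conflict.
Neither v4 = true nor v4 = false works.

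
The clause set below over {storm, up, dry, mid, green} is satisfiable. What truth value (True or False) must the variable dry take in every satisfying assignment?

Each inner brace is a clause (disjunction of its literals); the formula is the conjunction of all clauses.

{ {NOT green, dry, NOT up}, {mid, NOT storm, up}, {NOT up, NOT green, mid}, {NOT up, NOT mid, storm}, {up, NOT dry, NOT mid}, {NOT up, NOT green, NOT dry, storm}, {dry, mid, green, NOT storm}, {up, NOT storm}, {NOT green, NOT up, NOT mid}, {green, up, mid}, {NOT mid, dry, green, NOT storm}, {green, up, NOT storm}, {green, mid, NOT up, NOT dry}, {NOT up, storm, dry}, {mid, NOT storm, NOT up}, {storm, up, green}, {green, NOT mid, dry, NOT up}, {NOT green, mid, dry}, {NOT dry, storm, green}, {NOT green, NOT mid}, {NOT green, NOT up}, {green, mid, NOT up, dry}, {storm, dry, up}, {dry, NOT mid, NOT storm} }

True

Suppose dry = false.
Branch on green: set green = false.
Branch on mid: set mid = true.
Unit clause (NOT storm) forces storm = false.
Unit clause (NOT up) forces up = false.
Now (up) is unsatisfied and unit — conflict.
Backtrack on mid: now try mid = false.
Unit clause (NOT storm) forces storm = false.
Unit clause (up) forces up = true.
Now (NOT up) is unsatisfied and unit — conflict.
Either choice for mid ends in contradiction.
Backtrack on green: now try green = true.
Unit clause (NOT up) forces up = false.
Unit clause (NOT storm) forces storm = false.
Now (storm) is unsatisfied and unit — conflict.
Either choice for green ends in contradiction.
So every satisfying assignment has dry = True.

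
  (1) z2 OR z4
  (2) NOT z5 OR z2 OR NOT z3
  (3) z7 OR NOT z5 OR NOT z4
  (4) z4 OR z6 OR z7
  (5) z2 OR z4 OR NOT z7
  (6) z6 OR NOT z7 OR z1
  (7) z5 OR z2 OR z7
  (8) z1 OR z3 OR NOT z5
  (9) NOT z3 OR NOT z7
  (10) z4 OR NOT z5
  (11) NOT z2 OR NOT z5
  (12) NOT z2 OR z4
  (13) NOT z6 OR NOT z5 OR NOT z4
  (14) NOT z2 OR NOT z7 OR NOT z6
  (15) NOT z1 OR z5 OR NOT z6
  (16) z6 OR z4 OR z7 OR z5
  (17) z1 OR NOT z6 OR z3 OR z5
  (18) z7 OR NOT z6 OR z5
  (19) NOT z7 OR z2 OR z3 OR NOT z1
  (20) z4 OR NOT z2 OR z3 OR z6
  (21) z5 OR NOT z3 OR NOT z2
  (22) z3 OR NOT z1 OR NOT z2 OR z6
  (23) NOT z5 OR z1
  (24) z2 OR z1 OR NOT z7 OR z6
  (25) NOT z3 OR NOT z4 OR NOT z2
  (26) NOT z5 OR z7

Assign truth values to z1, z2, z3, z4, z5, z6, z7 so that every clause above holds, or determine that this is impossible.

z1: false,  z2: true,  z3: false,  z4: true,  z5: false,  z6: false,  z7: false

Case z2 = true:
From the singleton clause (NOT z5), z5 = false.
From the singleton clause (z4), z4 = true.
From the singleton clause (NOT z3), z3 = false.
Case z7 = false:
From the singleton clause (NOT z6), z6 = false.
From the singleton clause (NOT z1), z1 = false.
This assignment satisfies each clause.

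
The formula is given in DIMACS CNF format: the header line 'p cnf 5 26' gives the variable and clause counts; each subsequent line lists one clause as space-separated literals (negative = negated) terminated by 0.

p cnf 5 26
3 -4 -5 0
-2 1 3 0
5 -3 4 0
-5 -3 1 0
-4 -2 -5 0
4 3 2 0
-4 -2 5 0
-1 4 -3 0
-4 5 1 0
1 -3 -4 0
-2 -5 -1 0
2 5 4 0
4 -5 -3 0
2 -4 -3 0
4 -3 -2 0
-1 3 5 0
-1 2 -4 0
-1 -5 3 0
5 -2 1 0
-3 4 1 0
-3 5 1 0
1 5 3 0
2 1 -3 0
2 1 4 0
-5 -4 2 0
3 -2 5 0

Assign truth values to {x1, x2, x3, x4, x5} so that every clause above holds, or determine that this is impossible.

UNSATISFIABLE

Case x3 = True:
Case x5 = True:
(x1) alone gives x1 = True.
(x4) alone gives x4 = True.
(¬x2) alone gives x2 = False.
That conflicts with the unit clause (x2).
That branch fails; take x5 = False instead.
(x4) alone gives x4 = True.
(¬x2) alone gives x2 = False.
That conflicts with the unit clause (x2).
Neither x5 = True nor x5 = False works.
That branch fails; take x3 = False instead.
Case x4 = False:
(x2) alone gives x2 = True.
(x1) alone gives x1 = True.
(¬x5) alone gives x5 = False.
That conflicts with the unit clause (x5).
That branch fails; take x4 = True instead.
(¬x5) alone gives x5 = False.
(¬x2) alone gives x2 = False.
(x1) alone gives x1 = True.
That conflicts with the unit clause (¬x1).
Neither x4 = True nor x4 = False works.
Neither x3 = True nor x3 = False works.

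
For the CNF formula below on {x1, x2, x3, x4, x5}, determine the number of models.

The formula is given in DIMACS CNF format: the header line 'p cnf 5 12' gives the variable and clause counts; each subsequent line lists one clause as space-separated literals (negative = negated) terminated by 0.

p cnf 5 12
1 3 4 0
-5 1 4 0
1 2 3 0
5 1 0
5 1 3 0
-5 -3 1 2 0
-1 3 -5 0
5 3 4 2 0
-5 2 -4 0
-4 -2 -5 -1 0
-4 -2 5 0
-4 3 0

7

There are 2^5 = 32 truth assignments over (x1, x2, x3, x4, x5).
Split on x3. With x3 = True, the clauses containing x3 are satisfied and ¬x3 drops from the rest; 6 of the 2^4 = 16 assignments to the other variables satisfy what remains.
With x3 = False, by the same count on the reduced clause set, 1 assignment works.
(One model: x1=F, x2=T, x3=T, x4=T, x5=T.)
Total: 6 + 1 = 7.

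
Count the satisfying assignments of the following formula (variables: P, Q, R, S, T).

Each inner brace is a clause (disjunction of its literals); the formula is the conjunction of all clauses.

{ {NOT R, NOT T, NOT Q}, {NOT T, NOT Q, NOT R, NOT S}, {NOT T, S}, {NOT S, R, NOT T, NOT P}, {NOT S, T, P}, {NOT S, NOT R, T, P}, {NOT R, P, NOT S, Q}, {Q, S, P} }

13

There are 2^5 = 32 truth assignments over (P, Q, R, S, T).
Split on Q. With Q = true, the clauses containing Q are satisfied and NOT Q drops from the rest; 7 of the 2^4 = 16 assignments to the other variables satisfy what remains.
With Q = false, by the same count on the reduced clause set, 6 assignments work.
(One model: P=F, Q=F, R=F, S=T, T=T.)
Total: 7 + 6 = 13.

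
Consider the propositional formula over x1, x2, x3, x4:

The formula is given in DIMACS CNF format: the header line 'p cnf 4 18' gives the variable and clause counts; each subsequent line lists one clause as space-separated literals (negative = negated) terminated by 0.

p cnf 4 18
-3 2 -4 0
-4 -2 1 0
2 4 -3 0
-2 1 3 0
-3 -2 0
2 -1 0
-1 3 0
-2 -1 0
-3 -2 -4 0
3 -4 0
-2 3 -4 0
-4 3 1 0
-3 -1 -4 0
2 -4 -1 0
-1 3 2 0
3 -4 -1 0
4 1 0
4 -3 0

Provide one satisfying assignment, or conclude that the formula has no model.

Case x3 = False:
From the singleton clause (¬x1), x1 = False.
From the singleton clause (¬x2), x2 = False.
From the singleton clause (¬x4), x4 = False.
That conflicts with the unit clause (x4).
Undo x3 and try x3 = True.
From the singleton clause (¬x2), x2 = False.
From the singleton clause (¬x4), x4 = False.
That conflicts with the unit clause (x4).
Both values of x3 lead to a conflict.

UNSATISFIABLE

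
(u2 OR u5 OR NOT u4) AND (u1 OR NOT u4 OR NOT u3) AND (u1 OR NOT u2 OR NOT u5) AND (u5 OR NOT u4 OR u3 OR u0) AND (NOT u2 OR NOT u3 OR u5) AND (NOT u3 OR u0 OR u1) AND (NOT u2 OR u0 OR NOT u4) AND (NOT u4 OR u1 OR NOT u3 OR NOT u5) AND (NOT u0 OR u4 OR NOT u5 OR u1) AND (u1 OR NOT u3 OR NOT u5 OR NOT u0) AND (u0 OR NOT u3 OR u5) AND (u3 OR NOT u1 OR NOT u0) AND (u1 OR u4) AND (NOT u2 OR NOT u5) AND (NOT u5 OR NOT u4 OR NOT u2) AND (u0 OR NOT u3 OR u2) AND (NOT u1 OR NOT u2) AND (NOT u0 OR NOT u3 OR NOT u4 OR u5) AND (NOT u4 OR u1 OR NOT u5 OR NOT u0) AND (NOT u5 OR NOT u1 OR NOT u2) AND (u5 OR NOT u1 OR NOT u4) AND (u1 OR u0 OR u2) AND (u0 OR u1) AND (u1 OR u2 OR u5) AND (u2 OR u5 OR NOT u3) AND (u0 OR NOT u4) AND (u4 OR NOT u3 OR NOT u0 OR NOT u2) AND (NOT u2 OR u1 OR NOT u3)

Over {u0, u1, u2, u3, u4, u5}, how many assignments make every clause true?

There are 2^6 = 64 truth assignments over (u0, u1, u2, u3, u4, u5).
Split on u5. With u5 = true, the clauses containing u5 are satisfied and NOT u5 drops from the rest; 3 of the 2^5 = 32 assignments to the other variables satisfy what remains.
With u5 = false, by the same count on the reduced clause set, 2 assignments work.
Total: 3 + 2 = 5.

5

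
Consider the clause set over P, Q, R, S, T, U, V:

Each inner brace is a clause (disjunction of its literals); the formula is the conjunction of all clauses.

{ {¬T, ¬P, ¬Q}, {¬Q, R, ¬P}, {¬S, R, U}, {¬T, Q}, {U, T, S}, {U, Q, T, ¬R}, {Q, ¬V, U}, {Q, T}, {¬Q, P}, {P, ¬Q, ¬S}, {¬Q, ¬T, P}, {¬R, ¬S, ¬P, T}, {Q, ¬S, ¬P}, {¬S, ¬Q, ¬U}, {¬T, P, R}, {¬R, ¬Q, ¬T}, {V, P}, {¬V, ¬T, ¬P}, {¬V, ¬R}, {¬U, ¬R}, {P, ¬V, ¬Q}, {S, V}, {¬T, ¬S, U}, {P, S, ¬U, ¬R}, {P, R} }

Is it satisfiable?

Suppose T = False.
From the singleton clause (Q), Q = True.
From the singleton clause (P), P = True.
From the singleton clause (R), R = True.
From the singleton clause (¬S), S = False.
From the singleton clause (U), U = True.
But (¬U) is also a unit clause — contradiction.
Backtrack on T: now try T = True.
From the singleton clause (Q), Q = True.
From the singleton clause (¬P), P = False.
But (P) is also a unit clause — contradiction.
Both values of T lead to a conflict.
No assignment satisfies every clause.

No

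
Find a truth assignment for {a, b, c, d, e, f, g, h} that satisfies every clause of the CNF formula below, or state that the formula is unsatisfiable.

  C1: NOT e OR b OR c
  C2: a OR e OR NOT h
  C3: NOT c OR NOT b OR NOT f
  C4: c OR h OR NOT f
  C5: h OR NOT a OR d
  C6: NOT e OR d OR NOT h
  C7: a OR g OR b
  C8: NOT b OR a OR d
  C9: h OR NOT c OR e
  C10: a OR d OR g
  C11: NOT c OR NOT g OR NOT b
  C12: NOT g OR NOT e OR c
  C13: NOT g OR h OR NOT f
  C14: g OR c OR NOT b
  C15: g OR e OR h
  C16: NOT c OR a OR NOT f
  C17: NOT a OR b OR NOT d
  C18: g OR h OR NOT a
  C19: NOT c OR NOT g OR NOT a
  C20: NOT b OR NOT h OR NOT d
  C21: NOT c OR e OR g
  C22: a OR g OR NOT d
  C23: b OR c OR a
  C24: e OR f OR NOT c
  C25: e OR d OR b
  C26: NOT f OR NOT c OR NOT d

Try e = true.
Try b = false.
The clause (c) is unit, so c = true.
Try d = true.
The clause (NOT a) is unit, so a = false.
The clause (g) is unit, so g = true.
The clause (NOT f) is unit, so f = false.
Every clause is now satisfied; h is unconstrained.

a ↦ false; b ↦ false; c ↦ true; d ↦ true; e ↦ true; f ↦ false; g ↦ true; h ↦ true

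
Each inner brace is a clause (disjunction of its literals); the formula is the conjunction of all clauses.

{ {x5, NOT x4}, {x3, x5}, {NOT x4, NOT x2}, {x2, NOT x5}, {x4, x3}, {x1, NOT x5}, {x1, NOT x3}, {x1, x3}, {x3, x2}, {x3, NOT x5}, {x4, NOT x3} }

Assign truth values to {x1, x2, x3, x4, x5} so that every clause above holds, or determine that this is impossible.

UNSATISFIABLE

Suppose x5 = true.
From the singleton clause (x2), x2 = true.
From the singleton clause (NOT x4), x4 = false.
From the singleton clause (x3), x3 = true.
That conflicts with the unit clause (NOT x3).
That branch fails; take x5 = false instead.
From the singleton clause (NOT x4), x4 = false.
From the singleton clause (x3), x3 = true.
That conflicts with the unit clause (NOT x3).
Either choice for x5 ends in contradiction.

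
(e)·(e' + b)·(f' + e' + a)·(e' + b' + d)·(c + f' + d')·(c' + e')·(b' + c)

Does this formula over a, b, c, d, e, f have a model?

From the singleton clause (e), e = 1.
From the singleton clause (b), b = 1.
From the singleton clause (d), d = 1.
From the singleton clause (c'), c = 0.
But (c) is also a unit clause — contradiction.
No assignment satisfies every clause.

No, unsatisfiable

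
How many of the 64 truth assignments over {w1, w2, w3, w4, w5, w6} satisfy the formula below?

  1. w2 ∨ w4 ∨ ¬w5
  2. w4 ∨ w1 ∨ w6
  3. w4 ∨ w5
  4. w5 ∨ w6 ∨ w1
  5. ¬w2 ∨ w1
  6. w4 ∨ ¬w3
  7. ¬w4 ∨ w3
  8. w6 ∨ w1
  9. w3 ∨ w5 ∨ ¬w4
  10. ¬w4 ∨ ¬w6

There are 2^6 = 64 truth assignments over (w1, w2, w3, w4, w5, w6).
Split on w2. With w2 = True, the clauses containing w2 are satisfied and ¬w2 drops from the rest; 4 of the 2^5 = 32 assignments to the other variables satisfy what remains.
With w2 = False, by the same count on the reduced clause set, 2 assignments work.
Total: 4 + 2 = 6.

6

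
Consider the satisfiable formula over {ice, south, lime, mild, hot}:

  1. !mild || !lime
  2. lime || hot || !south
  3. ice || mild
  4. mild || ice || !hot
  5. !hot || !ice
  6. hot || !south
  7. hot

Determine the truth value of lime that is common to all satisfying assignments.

False

Suppose lime = true.
(!mild) alone gives mild = false.
(ice) alone gives ice = true.
(!hot) alone gives hot = false.
Now (hot) is unsatisfied and unit — conflict.
So every satisfying assignment has lime = False.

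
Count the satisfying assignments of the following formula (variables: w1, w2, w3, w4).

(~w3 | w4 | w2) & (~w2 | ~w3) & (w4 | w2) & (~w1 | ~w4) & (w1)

1

There are 2^4 = 16 truth assignments over (w1, w2, w3, w4).
Check each against the 5 clauses (columns in the order w1, w2, w3, w4):
  F F F F  ✗ fails (w4 | w2)
  F F F T  ✗ fails (w1)
  F F T F  ✗ fails (~w3 | w4 | w2)
  F F T T  ✗ fails (w1)
  F T F F  ✗ fails (w1)
  F T F T  ✗ fails (w1)
  F T T F  ✗ fails (~w2 | ~w3)
  F T T T  ✗ fails (~w2 | ~w3)
  T F F F  ✗ fails (w4 | w2)
  T F F T  ✗ fails (~w1 | ~w4)
  T F T F  ✗ fails (~w3 | w4 | w2)
  T F T T  ✗ fails (~w1 | ~w4)
  T T F F  ✓ satisfies all
  T T F T  ✗ fails (~w1 | ~w4)
  T T T F  ✗ fails (~w2 | ~w3)
  T T T T  ✗ fails (~w2 | ~w3)
1 of the 16 rows is a model.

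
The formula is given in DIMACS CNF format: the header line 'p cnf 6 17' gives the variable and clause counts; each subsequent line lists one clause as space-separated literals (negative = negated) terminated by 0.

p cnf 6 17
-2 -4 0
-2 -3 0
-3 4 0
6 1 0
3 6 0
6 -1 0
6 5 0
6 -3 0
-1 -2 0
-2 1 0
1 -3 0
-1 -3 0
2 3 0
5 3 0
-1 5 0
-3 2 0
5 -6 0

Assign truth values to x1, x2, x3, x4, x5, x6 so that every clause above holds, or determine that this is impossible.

UNSATISFIABLE

Suppose x2 = False.
From the singleton clause (x3), x3 = True.
Now (¬x3) is unsatisfied and unit — conflict.
That branch fails; take x2 = True instead.
From the singleton clause (¬x4), x4 = False.
From the singleton clause (¬x3), x3 = False.
From the singleton clause (x6), x6 = True.
From the singleton clause (¬x1), x1 = False.
Now (x1) is unsatisfied and unit — conflict.
Either choice for x2 ends in contradiction.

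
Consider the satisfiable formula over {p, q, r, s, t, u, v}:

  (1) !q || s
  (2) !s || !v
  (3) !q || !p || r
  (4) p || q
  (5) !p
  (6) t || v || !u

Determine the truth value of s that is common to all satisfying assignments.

True

Suppose s = false.
From the singleton clause (!q), q = false.
From the singleton clause (p), p = true.
That conflicts with the unit clause (!p).
So every satisfying assignment has s = True.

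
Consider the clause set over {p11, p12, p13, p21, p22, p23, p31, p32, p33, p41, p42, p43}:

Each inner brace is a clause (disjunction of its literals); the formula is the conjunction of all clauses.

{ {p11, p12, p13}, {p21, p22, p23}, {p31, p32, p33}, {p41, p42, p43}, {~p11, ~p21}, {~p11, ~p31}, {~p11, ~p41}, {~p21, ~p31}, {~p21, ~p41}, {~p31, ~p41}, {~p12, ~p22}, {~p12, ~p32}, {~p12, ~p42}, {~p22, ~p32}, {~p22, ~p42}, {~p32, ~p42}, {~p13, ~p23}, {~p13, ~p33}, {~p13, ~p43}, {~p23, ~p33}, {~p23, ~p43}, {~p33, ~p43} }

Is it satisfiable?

Suppose p11 = 0.
Suppose p12 = 1.
From the singleton clause (~p22), p22 = 0.
From the singleton clause (~p32), p32 = 0.
From the singleton clause (~p42), p42 = 0.
Suppose p21 = 1.
From the singleton clause (~p31), p31 = 0.
From the singleton clause (p33), p33 = 1.
From the singleton clause (~p41), p41 = 0.
From the singleton clause (p43), p43 = 1.
That conflicts with the unit clause (~p43).
That branch fails; take p21 = 0 instead.
From the singleton clause (p23), p23 = 1.
From the singleton clause (~p13), p13 = 0.
From the singleton clause (~p33), p33 = 0.
From the singleton clause (p31), p31 = 1.
From the singleton clause (~p41), p41 = 0.
From the singleton clause (p43), p43 = 1.
That conflicts with the unit clause (~p43).
Neither p21 = 1 nor p21 = 0 works.
That branch fails; take p12 = 0 instead.
From the singleton clause (p13), p13 = 1.
From the singleton clause (~p23), p23 = 0.
From the singleton clause (~p33), p33 = 0.
From the singleton clause (~p43), p43 = 0.
Suppose p21 = 1.
From the singleton clause (~p31), p31 = 0.
From the singleton clause (p32), p32 = 1.
From the singleton clause (~p41), p41 = 0.
From the singleton clause (p42), p42 = 1.
That conflicts with the unit clause (~p42).
That branch fails; take p21 = 0 instead.
From the singleton clause (p22), p22 = 1.
From the singleton clause (~p32), p32 = 0.
From the singleton clause (p31), p31 = 1.
From the singleton clause (~p41), p41 = 0.
From the singleton clause (p42), p42 = 1.
That conflicts with the unit clause (~p42).
Neither p21 = 1 nor p21 = 0 works.
Neither p12 = 1 nor p12 = 0 works.
That branch fails; take p11 = 1 instead.
From the singleton clause (~p21), p21 = 0.
From the singleton clause (~p31), p31 = 0.
From the singleton clause (~p41), p41 = 0.
Suppose p22 = 1.
From the singleton clause (~p12), p12 = 0.
From the singleton clause (~p32), p32 = 0.
From the singleton clause (p33), p33 = 1.
From the singleton clause (~p42), p42 = 0.
From the singleton clause (p43), p43 = 1.
That conflicts with the unit clause (~p43).
That branch fails; take p22 = 0 instead.
From the singleton clause (p23), p23 = 1.
From the singleton clause (~p13), p13 = 0.
From the singleton clause (~p33), p33 = 0.
From the singleton clause (p32), p32 = 1.
From the singleton clause (~p12), p12 = 0.
From the singleton clause (~p42), p42 = 0.
From the singleton clause (p43), p43 = 1.
That conflicts with the unit clause (~p43).
Neither p22 = 1 nor p22 = 0 works.
Neither p11 = 1 nor p11 = 0 works.
No assignment satisfies every clause.

Unsatisfiable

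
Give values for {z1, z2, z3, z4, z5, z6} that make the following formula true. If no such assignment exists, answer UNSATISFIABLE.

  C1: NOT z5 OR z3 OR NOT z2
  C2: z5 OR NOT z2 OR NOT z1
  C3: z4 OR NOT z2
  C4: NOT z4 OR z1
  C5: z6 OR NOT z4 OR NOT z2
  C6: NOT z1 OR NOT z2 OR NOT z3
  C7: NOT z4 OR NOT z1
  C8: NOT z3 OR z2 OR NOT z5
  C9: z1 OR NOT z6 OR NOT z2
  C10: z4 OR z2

UNSATISFIABLE

Case z4 = true:
From the singleton clause (z1), z1 = true.
But (NOT z1) is also a unit clause — contradiction.
That branch fails; take z4 = false instead.
From the singleton clause (NOT z2), z2 = false.
But (z2) is also a unit clause — contradiction.
Both values of z4 lead to a conflict.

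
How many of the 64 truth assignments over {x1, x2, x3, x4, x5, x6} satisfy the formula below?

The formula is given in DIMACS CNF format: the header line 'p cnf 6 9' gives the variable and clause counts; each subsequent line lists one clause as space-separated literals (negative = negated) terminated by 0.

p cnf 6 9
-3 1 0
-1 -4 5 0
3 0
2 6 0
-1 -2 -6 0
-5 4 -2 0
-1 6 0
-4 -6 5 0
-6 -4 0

There are 2^6 = 64 truth assignments over (x1, x2, x3, x4, x5, x6).
Split on x1. With x1 = True, the clauses containing x1 are satisfied and ¬x1 drops from the rest; 2 of the 2^5 = 32 assignments to the other variables satisfy what remains.
With x1 = False, by the same count on the reduced clause set, 0 assignments work.
(One model: x1=T, x2=F, x3=T, x4=F, x5=F, x6=T.)
Total: 2 + 0 = 2.

2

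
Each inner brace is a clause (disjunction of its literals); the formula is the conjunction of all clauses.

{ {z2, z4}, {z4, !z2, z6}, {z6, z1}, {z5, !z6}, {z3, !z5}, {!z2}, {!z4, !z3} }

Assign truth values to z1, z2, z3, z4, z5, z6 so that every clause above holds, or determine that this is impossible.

z1=true; z2=false; z3=false; z4=true; z5=false; z6=false

The clause (!z2) is unit, so z2 = false.
The clause (z4) is unit, so z4 = true.
The clause (!z3) is unit, so z3 = false.
The clause (!z5) is unit, so z5 = false.
The clause (!z6) is unit, so z6 = false.
The clause (z1) is unit, so z1 = true.
Every clause now holds.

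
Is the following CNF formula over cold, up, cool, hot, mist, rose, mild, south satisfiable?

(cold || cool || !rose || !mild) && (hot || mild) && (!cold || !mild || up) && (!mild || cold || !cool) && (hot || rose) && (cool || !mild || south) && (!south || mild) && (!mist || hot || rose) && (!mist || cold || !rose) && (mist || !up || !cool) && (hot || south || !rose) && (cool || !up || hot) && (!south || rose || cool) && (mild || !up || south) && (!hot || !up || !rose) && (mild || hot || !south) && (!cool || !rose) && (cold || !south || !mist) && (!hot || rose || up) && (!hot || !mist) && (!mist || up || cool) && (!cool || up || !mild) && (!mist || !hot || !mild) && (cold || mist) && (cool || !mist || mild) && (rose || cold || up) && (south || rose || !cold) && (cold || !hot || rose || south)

Branch on hot: set hot = true.
From the singleton clause (!mist), mist = false.
From the singleton clause (cold), cold = true.
Branch on mild: set mild = false.
From the singleton clause (!south), south = false.
From the singleton clause (!up), up = false.
From the singleton clause (rose), rose = true.
From the singleton clause (!cool), cool = false.
This assignment satisfies each clause.
A satisfying assignment: cold: true, up: false, cool: false, hot: true, mist: false, rose: true, mild: false, south: false.

Yes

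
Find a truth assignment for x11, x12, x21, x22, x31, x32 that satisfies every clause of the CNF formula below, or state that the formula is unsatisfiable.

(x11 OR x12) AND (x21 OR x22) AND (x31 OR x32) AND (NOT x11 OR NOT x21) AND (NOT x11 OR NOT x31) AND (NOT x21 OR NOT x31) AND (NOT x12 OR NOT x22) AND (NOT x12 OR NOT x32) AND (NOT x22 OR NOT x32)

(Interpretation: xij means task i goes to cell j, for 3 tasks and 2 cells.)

Suppose x11 = true.
(NOT x21) alone gives x21 = false.
(x22) alone gives x22 = true.
(NOT x31) alone gives x31 = false.
(x32) alone gives x32 = true.
Now (NOT x32) is unsatisfied and unit — conflict.
That branch fails; take x11 = false instead.
(x12) alone gives x12 = true.
(NOT x22) alone gives x22 = false.
(x21) alone gives x21 = true.
(NOT x31) alone gives x31 = false.
(x32) alone gives x32 = true.
Now (NOT x32) is unsatisfied and unit — conflict.
Both values of x11 lead to a conflict.

UNSATISFIABLE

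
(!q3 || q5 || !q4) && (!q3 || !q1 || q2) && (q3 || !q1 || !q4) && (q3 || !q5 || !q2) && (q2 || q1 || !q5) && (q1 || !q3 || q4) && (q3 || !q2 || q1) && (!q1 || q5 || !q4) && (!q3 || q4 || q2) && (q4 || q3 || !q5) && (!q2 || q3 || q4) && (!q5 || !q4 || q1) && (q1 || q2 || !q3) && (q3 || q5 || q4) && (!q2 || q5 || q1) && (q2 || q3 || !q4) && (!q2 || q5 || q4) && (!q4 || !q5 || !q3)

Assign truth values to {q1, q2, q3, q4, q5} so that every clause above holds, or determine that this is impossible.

Case q3 = true:
Case q5 = true:
Unit clause (!q4) forces q4 = false.
Unit clause (q1) forces q1 = true.
Unit clause (q2) forces q2 = true.
Every clause now holds.

q1 ↦ true; q2 ↦ true; q3 ↦ true; q4 ↦ false; q5 ↦ true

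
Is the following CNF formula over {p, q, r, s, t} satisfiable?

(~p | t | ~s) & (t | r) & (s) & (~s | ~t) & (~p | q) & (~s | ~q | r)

Satisfiable

(s) alone gives s = 1.
(~t) alone gives t = 0.
(~p) alone gives p = 0.
(r) alone gives r = 1.
All clauses hold; q can take either value.
A satisfying assignment: p=0; q=0; r=1; s=1; t=0.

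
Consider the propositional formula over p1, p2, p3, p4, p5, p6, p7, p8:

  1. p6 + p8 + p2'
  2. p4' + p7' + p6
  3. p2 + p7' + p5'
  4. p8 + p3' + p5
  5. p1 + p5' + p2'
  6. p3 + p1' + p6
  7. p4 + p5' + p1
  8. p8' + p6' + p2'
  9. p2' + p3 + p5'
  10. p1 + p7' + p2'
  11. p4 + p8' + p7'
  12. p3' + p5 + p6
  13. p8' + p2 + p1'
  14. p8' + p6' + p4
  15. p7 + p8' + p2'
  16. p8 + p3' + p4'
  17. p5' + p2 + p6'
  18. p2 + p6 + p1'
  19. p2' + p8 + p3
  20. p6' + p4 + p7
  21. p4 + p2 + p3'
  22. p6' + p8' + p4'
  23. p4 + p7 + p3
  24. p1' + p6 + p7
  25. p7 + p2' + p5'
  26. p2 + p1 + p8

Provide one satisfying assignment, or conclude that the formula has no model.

Suppose p6 = 0.
Suppose p8 = 1.
Suppose p4 = 1.
Unit clause (p7') forces p7 = 0.
Unit clause (p2') forces p2 = 0.
Unit clause (p1') forces p1 = 0.
Suppose p3 = 0.
No clause remains; p5 is free.

p1=0,  p2=0,  p3=0,  p4=1,  p5=1,  p6=0,  p7=0,  p8=1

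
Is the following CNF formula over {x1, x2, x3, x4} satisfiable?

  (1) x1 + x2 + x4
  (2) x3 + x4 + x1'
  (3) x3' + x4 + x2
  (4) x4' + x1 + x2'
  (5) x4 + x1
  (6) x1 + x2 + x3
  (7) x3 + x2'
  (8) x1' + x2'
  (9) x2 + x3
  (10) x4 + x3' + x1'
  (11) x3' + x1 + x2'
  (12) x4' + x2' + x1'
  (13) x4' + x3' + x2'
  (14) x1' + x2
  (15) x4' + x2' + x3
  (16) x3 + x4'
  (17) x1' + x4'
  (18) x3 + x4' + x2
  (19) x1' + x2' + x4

Case x4 = 1:
Unit clause (x3) forces x3 = 1.
Unit clause (x2') forces x2 = 0.
Unit clause (x1') forces x1 = 0.
Every clause now holds.
A satisfying assignment: x1=0,  x2=0,  x3=1,  x4=1.

Satisfiable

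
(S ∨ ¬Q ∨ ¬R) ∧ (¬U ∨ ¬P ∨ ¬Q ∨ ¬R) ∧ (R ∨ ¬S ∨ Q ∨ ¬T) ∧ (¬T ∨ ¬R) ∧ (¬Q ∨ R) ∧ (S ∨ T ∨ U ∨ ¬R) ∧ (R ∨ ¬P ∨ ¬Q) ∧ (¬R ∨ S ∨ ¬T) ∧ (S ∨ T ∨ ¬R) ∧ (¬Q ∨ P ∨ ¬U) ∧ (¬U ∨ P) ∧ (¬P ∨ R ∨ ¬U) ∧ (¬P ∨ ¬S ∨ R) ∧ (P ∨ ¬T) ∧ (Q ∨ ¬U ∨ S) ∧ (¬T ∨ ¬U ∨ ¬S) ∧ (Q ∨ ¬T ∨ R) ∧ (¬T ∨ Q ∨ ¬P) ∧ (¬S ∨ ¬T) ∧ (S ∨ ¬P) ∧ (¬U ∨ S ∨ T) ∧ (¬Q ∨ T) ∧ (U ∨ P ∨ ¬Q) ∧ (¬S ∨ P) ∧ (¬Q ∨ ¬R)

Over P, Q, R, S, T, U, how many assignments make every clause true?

3

There are 2^6 = 64 truth assignments over (P, Q, R, S, T, U).
Split on P. With P = True, the clauses containing P are satisfied and ¬P drops from the rest; 2 of the 2^5 = 32 assignments to the other variables satisfy what remains.
With P = False, by the same count on the reduced clause set, 1 assignment works.
(One model: P=F, Q=F, R=F, S=F, T=F, U=F.)
Total: 2 + 1 = 3.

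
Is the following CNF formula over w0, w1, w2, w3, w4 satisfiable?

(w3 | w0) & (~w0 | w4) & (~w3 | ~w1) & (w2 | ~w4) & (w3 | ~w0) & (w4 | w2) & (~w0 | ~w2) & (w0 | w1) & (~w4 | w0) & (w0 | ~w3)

No

Try w3 = 1.
The clause (~w1) is unit, so w1 = 0.
The clause (w0) is unit, so w0 = 1.
The clause (w4) is unit, so w4 = 1.
The clause (w2) is unit, so w2 = 1.
That conflicts with the unit clause (~w2).
Undo w3 and try w3 = 0.
The clause (w0) is unit, so w0 = 1.
That conflicts with the unit clause (~w0).
Both values of w3 lead to a conflict.
No assignment satisfies every clause.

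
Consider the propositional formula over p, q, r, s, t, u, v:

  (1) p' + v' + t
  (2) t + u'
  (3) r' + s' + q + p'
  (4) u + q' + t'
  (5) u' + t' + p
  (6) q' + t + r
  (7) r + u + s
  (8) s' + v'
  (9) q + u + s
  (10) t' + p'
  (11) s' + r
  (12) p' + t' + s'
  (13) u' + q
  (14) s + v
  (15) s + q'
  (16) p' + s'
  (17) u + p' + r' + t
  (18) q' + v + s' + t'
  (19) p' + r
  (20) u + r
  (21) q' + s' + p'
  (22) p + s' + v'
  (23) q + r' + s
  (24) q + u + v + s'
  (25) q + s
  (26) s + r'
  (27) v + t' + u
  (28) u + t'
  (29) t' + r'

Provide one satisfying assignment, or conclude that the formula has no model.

p ↦ 0; q ↦ 1; r ↦ 1; s ↦ 1; t ↦ 0; u ↦ 0; v ↦ 0

Try t = 0.
The clause (u') is unit, so u = 0.
The clause (r) is unit, so r = 1.
The clause (p') is unit, so p = 0.
The clause (s) is unit, so s = 1.
The clause (v') is unit, so v = 0.
The clause (q) is unit, so q = 1.
This assignment satisfies each clause.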